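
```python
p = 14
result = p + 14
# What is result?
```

Trace (tracking result):
p = 14  # -> p = 14
result = p + 14  # -> result = 28

Answer: 28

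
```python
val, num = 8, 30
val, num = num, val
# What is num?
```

Answer: 8

Derivation:
Trace (tracking num):
val, num = (8, 30)  # -> val = 8, num = 30
val, num = (num, val)  # -> val = 30, num = 8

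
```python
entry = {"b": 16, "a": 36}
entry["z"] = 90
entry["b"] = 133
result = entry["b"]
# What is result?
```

Answer: 133

Derivation:
Trace (tracking result):
entry = {'b': 16, 'a': 36}  # -> entry = {'b': 16, 'a': 36}
entry['z'] = 90  # -> entry = {'b': 16, 'a': 36, 'z': 90}
entry['b'] = 133  # -> entry = {'b': 133, 'a': 36, 'z': 90}
result = entry['b']  # -> result = 133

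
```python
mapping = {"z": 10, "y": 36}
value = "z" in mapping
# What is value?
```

Trace (tracking value):
mapping = {'z': 10, 'y': 36}  # -> mapping = {'z': 10, 'y': 36}
value = 'z' in mapping  # -> value = True

Answer: True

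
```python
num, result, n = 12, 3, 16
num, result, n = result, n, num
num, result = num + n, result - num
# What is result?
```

Trace (tracking result):
num, result, n = (12, 3, 16)  # -> num = 12, result = 3, n = 16
num, result, n = (result, n, num)  # -> num = 3, result = 16, n = 12
num, result = (num + n, result - num)  # -> num = 15, result = 13

Answer: 13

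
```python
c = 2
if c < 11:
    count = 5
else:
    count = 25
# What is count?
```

Trace (tracking count):
c = 2  # -> c = 2
if c < 11:  # condition is True
    count = 5  # -> count = 5

Answer: 5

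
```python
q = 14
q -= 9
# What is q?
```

Answer: 5

Derivation:
Trace (tracking q):
q = 14  # -> q = 14
q -= 9  # -> q = 5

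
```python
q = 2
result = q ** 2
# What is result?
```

Answer: 4

Derivation:
Trace (tracking result):
q = 2  # -> q = 2
result = q ** 2  # -> result = 4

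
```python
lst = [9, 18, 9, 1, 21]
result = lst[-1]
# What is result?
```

Answer: 21

Derivation:
Trace (tracking result):
lst = [9, 18, 9, 1, 21]  # -> lst = [9, 18, 9, 1, 21]
result = lst[-1]  # -> result = 21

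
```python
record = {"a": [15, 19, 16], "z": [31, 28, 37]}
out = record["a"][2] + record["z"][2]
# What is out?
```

Answer: 53

Derivation:
Trace (tracking out):
record = {'a': [15, 19, 16], 'z': [31, 28, 37]}  # -> record = {'a': [15, 19, 16], 'z': [31, 28, 37]}
out = record['a'][2] + record['z'][2]  # -> out = 53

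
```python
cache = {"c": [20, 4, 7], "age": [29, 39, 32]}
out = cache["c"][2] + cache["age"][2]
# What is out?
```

Trace (tracking out):
cache = {'c': [20, 4, 7], 'age': [29, 39, 32]}  # -> cache = {'c': [20, 4, 7], 'age': [29, 39, 32]}
out = cache['c'][2] + cache['age'][2]  # -> out = 39

Answer: 39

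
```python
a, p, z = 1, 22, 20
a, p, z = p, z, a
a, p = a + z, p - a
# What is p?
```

Answer: -2

Derivation:
Trace (tracking p):
a, p, z = (1, 22, 20)  # -> a = 1, p = 22, z = 20
a, p, z = (p, z, a)  # -> a = 22, p = 20, z = 1
a, p = (a + z, p - a)  # -> a = 23, p = -2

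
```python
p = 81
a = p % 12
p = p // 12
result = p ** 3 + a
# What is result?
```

Answer: 225

Derivation:
Trace (tracking result):
p = 81  # -> p = 81
a = p % 12  # -> a = 9
p = p // 12  # -> p = 6
result = p ** 3 + a  # -> result = 225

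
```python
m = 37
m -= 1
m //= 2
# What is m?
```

Trace (tracking m):
m = 37  # -> m = 37
m -= 1  # -> m = 36
m //= 2  # -> m = 18

Answer: 18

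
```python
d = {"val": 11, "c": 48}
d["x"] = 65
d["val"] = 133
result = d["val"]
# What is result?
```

Trace (tracking result):
d = {'val': 11, 'c': 48}  # -> d = {'val': 11, 'c': 48}
d['x'] = 65  # -> d = {'val': 11, 'c': 48, 'x': 65}
d['val'] = 133  # -> d = {'val': 133, 'c': 48, 'x': 65}
result = d['val']  # -> result = 133

Answer: 133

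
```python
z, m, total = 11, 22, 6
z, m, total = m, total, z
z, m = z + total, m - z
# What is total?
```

Trace (tracking total):
z, m, total = (11, 22, 6)  # -> z = 11, m = 22, total = 6
z, m, total = (m, total, z)  # -> z = 22, m = 6, total = 11
z, m = (z + total, m - z)  # -> z = 33, m = -16

Answer: 11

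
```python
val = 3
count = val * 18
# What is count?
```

Answer: 54

Derivation:
Trace (tracking count):
val = 3  # -> val = 3
count = val * 18  # -> count = 54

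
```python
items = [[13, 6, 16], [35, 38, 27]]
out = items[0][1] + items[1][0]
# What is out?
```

Trace (tracking out):
items = [[13, 6, 16], [35, 38, 27]]  # -> items = [[13, 6, 16], [35, 38, 27]]
out = items[0][1] + items[1][0]  # -> out = 41

Answer: 41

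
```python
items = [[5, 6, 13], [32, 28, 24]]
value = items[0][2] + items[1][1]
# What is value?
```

Trace (tracking value):
items = [[5, 6, 13], [32, 28, 24]]  # -> items = [[5, 6, 13], [32, 28, 24]]
value = items[0][2] + items[1][1]  # -> value = 41

Answer: 41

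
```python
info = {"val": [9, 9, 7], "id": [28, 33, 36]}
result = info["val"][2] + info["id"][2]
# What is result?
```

Answer: 43

Derivation:
Trace (tracking result):
info = {'val': [9, 9, 7], 'id': [28, 33, 36]}  # -> info = {'val': [9, 9, 7], 'id': [28, 33, 36]}
result = info['val'][2] + info['id'][2]  # -> result = 43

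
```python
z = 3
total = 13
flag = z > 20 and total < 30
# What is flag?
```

Answer: False

Derivation:
Trace (tracking flag):
z = 3  # -> z = 3
total = 13  # -> total = 13
flag = z > 20 and total < 30  # -> flag = False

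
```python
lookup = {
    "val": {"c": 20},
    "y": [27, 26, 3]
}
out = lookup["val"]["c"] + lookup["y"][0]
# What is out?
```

Trace (tracking out):
lookup = {'val': {'c': 20}, 'y': [27, 26, 3]}  # -> lookup = {'val': {'c': 20}, 'y': [27, 26, 3]}
out = lookup['val']['c'] + lookup['y'][0]  # -> out = 47

Answer: 47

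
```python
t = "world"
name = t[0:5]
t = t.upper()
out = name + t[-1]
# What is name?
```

Answer: 'world'

Derivation:
Trace (tracking name):
t = 'world'  # -> t = 'world'
name = t[0:5]  # -> name = 'world'
t = t.upper()  # -> t = 'WORLD'
out = name + t[-1]  # -> out = 'worldD'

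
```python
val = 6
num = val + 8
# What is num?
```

Answer: 14

Derivation:
Trace (tracking num):
val = 6  # -> val = 6
num = val + 8  # -> num = 14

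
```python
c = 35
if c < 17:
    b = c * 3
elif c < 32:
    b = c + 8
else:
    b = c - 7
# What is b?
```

Trace (tracking b):
c = 35  # -> c = 35
if c < 17:  # condition is False
elif c < 32:  # condition is False
else:
    b = c - 7  # -> b = 28

Answer: 28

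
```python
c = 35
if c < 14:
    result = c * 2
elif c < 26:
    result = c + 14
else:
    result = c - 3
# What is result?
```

Trace (tracking result):
c = 35  # -> c = 35
if c < 14:  # condition is False
elif c < 26:  # condition is False
else:
    result = c - 3  # -> result = 32

Answer: 32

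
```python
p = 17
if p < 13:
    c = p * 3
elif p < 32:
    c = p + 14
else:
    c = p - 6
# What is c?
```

Answer: 31

Derivation:
Trace (tracking c):
p = 17  # -> p = 17
if p < 13:  # condition is False
elif p < 32:  # condition is True
    c = p + 14  # -> c = 31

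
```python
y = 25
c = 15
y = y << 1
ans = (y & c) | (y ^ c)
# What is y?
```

Answer: 50

Derivation:
Trace (tracking y):
y = 25  # -> y = 25
c = 15  # -> c = 15
y = y << 1  # -> y = 50
ans = y & c | y ^ c  # -> ans = 63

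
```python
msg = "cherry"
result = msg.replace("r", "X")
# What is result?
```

Trace (tracking result):
msg = 'cherry'  # -> msg = 'cherry'
result = msg.replace('r', 'X')  # -> result = 'cheXXy'

Answer: 'cheXXy'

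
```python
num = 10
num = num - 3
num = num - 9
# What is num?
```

Answer: -2

Derivation:
Trace (tracking num):
num = 10  # -> num = 10
num = num - 3  # -> num = 7
num = num - 9  # -> num = -2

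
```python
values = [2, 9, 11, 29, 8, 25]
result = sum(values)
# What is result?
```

Answer: 84

Derivation:
Trace (tracking result):
values = [2, 9, 11, 29, 8, 25]  # -> values = [2, 9, 11, 29, 8, 25]
result = sum(values)  # -> result = 84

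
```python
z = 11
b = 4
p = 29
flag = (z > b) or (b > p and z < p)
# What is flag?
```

Answer: True

Derivation:
Trace (tracking flag):
z = 11  # -> z = 11
b = 4  # -> b = 4
p = 29  # -> p = 29
flag = z > b or (b > p and z < p)  # -> flag = True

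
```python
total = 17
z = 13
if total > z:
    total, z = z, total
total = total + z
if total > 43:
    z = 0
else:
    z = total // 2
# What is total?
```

Answer: 30

Derivation:
Trace (tracking total):
total = 17  # -> total = 17
z = 13  # -> z = 13
if total > z:  # condition is True
    total, z = (z, total)  # -> total = 13, z = 17
total = total + z  # -> total = 30
if total > 43:  # condition is False
else:
    z = total // 2  # -> z = 15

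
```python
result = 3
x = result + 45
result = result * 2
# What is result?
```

Trace (tracking result):
result = 3  # -> result = 3
x = result + 45  # -> x = 48
result = result * 2  # -> result = 6

Answer: 6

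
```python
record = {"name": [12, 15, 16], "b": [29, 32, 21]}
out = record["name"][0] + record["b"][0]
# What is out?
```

Answer: 41

Derivation:
Trace (tracking out):
record = {'name': [12, 15, 16], 'b': [29, 32, 21]}  # -> record = {'name': [12, 15, 16], 'b': [29, 32, 21]}
out = record['name'][0] + record['b'][0]  # -> out = 41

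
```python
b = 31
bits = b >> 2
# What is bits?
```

Answer: 7

Derivation:
Trace (tracking bits):
b = 31  # -> b = 31
bits = b >> 2  # -> bits = 7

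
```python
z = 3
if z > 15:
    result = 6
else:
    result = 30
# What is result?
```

Trace (tracking result):
z = 3  # -> z = 3
if z > 15:  # condition is False
else:
    result = 30  # -> result = 30

Answer: 30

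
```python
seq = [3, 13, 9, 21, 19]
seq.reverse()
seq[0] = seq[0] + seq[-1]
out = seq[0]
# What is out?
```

Answer: 22

Derivation:
Trace (tracking out):
seq = [3, 13, 9, 21, 19]  # -> seq = [3, 13, 9, 21, 19]
seq.reverse()  # -> seq = [19, 21, 9, 13, 3]
seq[0] = seq[0] + seq[-1]  # -> seq = [22, 21, 9, 13, 3]
out = seq[0]  # -> out = 22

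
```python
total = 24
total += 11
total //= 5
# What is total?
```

Answer: 7

Derivation:
Trace (tracking total):
total = 24  # -> total = 24
total += 11  # -> total = 35
total //= 5  # -> total = 7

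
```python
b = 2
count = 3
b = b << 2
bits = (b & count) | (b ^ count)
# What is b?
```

Answer: 8

Derivation:
Trace (tracking b):
b = 2  # -> b = 2
count = 3  # -> count = 3
b = b << 2  # -> b = 8
bits = b & count | b ^ count  # -> bits = 11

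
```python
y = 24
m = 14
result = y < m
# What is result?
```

Answer: False

Derivation:
Trace (tracking result):
y = 24  # -> y = 24
m = 14  # -> m = 14
result = y < m  # -> result = False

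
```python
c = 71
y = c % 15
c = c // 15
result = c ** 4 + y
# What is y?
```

Answer: 11

Derivation:
Trace (tracking y):
c = 71  # -> c = 71
y = c % 15  # -> y = 11
c = c // 15  # -> c = 4
result = c ** 4 + y  # -> result = 267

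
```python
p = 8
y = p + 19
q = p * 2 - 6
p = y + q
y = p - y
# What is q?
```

Trace (tracking q):
p = 8  # -> p = 8
y = p + 19  # -> y = 27
q = p * 2 - 6  # -> q = 10
p = y + q  # -> p = 37
y = p - y  # -> y = 10

Answer: 10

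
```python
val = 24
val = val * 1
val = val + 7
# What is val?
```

Trace (tracking val):
val = 24  # -> val = 24
val = val * 1  # -> val = 24
val = val + 7  # -> val = 31

Answer: 31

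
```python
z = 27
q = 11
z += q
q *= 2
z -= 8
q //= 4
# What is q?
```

Trace (tracking q):
z = 27  # -> z = 27
q = 11  # -> q = 11
z += q  # -> z = 38
q *= 2  # -> q = 22
z -= 8  # -> z = 30
q //= 4  # -> q = 5

Answer: 5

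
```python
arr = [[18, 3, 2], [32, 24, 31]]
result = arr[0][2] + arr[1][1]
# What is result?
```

Trace (tracking result):
arr = [[18, 3, 2], [32, 24, 31]]  # -> arr = [[18, 3, 2], [32, 24, 31]]
result = arr[0][2] + arr[1][1]  # -> result = 26

Answer: 26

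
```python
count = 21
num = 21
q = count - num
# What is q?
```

Trace (tracking q):
count = 21  # -> count = 21
num = 21  # -> num = 21
q = count - num  # -> q = 0

Answer: 0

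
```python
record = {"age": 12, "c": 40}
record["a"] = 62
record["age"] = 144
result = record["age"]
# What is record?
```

Trace (tracking record):
record = {'age': 12, 'c': 40}  # -> record = {'age': 12, 'c': 40}
record['a'] = 62  # -> record = {'age': 12, 'c': 40, 'a': 62}
record['age'] = 144  # -> record = {'age': 144, 'c': 40, 'a': 62}
result = record['age']  # -> result = 144

Answer: {'age': 144, 'c': 40, 'a': 62}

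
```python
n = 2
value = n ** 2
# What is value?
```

Answer: 4

Derivation:
Trace (tracking value):
n = 2  # -> n = 2
value = n ** 2  # -> value = 4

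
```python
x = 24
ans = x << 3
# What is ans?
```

Answer: 192

Derivation:
Trace (tracking ans):
x = 24  # -> x = 24
ans = x << 3  # -> ans = 192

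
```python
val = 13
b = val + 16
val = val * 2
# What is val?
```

Trace (tracking val):
val = 13  # -> val = 13
b = val + 16  # -> b = 29
val = val * 2  # -> val = 26

Answer: 26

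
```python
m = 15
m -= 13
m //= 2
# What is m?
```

Answer: 1

Derivation:
Trace (tracking m):
m = 15  # -> m = 15
m -= 13  # -> m = 2
m //= 2  # -> m = 1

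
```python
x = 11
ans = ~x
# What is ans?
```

Answer: -12

Derivation:
Trace (tracking ans):
x = 11  # -> x = 11
ans = ~x  # -> ans = -12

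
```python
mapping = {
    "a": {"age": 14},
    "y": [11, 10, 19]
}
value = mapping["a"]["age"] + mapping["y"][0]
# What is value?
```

Answer: 25

Derivation:
Trace (tracking value):
mapping = {'a': {'age': 14}, 'y': [11, 10, 19]}  # -> mapping = {'a': {'age': 14}, 'y': [11, 10, 19]}
value = mapping['a']['age'] + mapping['y'][0]  # -> value = 25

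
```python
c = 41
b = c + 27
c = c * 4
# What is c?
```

Answer: 164

Derivation:
Trace (tracking c):
c = 41  # -> c = 41
b = c + 27  # -> b = 68
c = c * 4  # -> c = 164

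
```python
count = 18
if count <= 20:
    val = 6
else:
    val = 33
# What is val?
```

Answer: 6

Derivation:
Trace (tracking val):
count = 18  # -> count = 18
if count <= 20:  # condition is True
    val = 6  # -> val = 6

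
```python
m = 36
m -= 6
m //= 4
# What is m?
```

Answer: 7

Derivation:
Trace (tracking m):
m = 36  # -> m = 36
m -= 6  # -> m = 30
m //= 4  # -> m = 7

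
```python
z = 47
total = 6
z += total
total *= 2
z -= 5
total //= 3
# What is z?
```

Answer: 48

Derivation:
Trace (tracking z):
z = 47  # -> z = 47
total = 6  # -> total = 6
z += total  # -> z = 53
total *= 2  # -> total = 12
z -= 5  # -> z = 48
total //= 3  # -> total = 4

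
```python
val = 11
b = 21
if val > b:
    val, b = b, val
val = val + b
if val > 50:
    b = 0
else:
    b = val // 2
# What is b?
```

Answer: 16

Derivation:
Trace (tracking b):
val = 11  # -> val = 11
b = 21  # -> b = 21
if val > b:  # condition is False
val = val + b  # -> val = 32
if val > 50:  # condition is False
else:
    b = val // 2  # -> b = 16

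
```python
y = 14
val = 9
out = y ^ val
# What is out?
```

Trace (tracking out):
y = 14  # -> y = 14
val = 9  # -> val = 9
out = y ^ val  # -> out = 7

Answer: 7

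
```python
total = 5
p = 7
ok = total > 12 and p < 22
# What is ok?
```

Answer: False

Derivation:
Trace (tracking ok):
total = 5  # -> total = 5
p = 7  # -> p = 7
ok = total > 12 and p < 22  # -> ok = False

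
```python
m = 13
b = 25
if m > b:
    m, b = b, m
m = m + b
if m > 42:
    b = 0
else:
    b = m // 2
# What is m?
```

Trace (tracking m):
m = 13  # -> m = 13
b = 25  # -> b = 25
if m > b:  # condition is False
m = m + b  # -> m = 38
if m > 42:  # condition is False
else:
    b = m // 2  # -> b = 19

Answer: 38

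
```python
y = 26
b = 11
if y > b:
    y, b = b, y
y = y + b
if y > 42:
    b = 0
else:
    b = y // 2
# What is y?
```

Answer: 37

Derivation:
Trace (tracking y):
y = 26  # -> y = 26
b = 11  # -> b = 11
if y > b:  # condition is True
    y, b = (b, y)  # -> y = 11, b = 26
y = y + b  # -> y = 37
if y > 42:  # condition is False
else:
    b = y // 2  # -> b = 18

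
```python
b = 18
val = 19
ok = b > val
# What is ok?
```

Trace (tracking ok):
b = 18  # -> b = 18
val = 19  # -> val = 19
ok = b > val  # -> ok = False

Answer: False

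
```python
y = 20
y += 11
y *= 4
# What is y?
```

Answer: 124

Derivation:
Trace (tracking y):
y = 20  # -> y = 20
y += 11  # -> y = 31
y *= 4  # -> y = 124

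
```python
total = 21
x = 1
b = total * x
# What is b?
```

Trace (tracking b):
total = 21  # -> total = 21
x = 1  # -> x = 1
b = total * x  # -> b = 21

Answer: 21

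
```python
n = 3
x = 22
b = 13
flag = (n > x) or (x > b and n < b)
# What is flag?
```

Answer: True

Derivation:
Trace (tracking flag):
n = 3  # -> n = 3
x = 22  # -> x = 22
b = 13  # -> b = 13
flag = n > x or (x > b and n < b)  # -> flag = True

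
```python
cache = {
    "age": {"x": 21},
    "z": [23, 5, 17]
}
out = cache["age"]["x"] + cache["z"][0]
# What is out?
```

Answer: 44

Derivation:
Trace (tracking out):
cache = {'age': {'x': 21}, 'z': [23, 5, 17]}  # -> cache = {'age': {'x': 21}, 'z': [23, 5, 17]}
out = cache['age']['x'] + cache['z'][0]  # -> out = 44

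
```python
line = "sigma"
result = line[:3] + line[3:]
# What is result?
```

Trace (tracking result):
line = 'sigma'  # -> line = 'sigma'
result = line[:3] + line[3:]  # -> result = 'sigma'

Answer: 'sigma'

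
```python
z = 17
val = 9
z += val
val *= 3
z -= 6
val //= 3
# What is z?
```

Answer: 20

Derivation:
Trace (tracking z):
z = 17  # -> z = 17
val = 9  # -> val = 9
z += val  # -> z = 26
val *= 3  # -> val = 27
z -= 6  # -> z = 20
val //= 3  # -> val = 9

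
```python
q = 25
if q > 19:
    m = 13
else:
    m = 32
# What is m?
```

Answer: 13

Derivation:
Trace (tracking m):
q = 25  # -> q = 25
if q > 19:  # condition is True
    m = 13  # -> m = 13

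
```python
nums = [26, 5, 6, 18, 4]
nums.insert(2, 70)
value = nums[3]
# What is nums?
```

Trace (tracking nums):
nums = [26, 5, 6, 18, 4]  # -> nums = [26, 5, 6, 18, 4]
nums.insert(2, 70)  # -> nums = [26, 5, 70, 6, 18, 4]
value = nums[3]  # -> value = 6

Answer: [26, 5, 70, 6, 18, 4]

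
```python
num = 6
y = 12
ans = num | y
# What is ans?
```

Answer: 14

Derivation:
Trace (tracking ans):
num = 6  # -> num = 6
y = 12  # -> y = 12
ans = num | y  # -> ans = 14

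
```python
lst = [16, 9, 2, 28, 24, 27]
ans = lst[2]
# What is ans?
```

Trace (tracking ans):
lst = [16, 9, 2, 28, 24, 27]  # -> lst = [16, 9, 2, 28, 24, 27]
ans = lst[2]  # -> ans = 2

Answer: 2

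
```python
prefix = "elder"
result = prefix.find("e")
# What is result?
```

Answer: 0

Derivation:
Trace (tracking result):
prefix = 'elder'  # -> prefix = 'elder'
result = prefix.find('e')  # -> result = 0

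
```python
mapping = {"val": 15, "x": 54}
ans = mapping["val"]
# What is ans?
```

Trace (tracking ans):
mapping = {'val': 15, 'x': 54}  # -> mapping = {'val': 15, 'x': 54}
ans = mapping['val']  # -> ans = 15

Answer: 15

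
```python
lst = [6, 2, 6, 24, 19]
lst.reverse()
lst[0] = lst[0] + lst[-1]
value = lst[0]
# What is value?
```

Answer: 25

Derivation:
Trace (tracking value):
lst = [6, 2, 6, 24, 19]  # -> lst = [6, 2, 6, 24, 19]
lst.reverse()  # -> lst = [19, 24, 6, 2, 6]
lst[0] = lst[0] + lst[-1]  # -> lst = [25, 24, 6, 2, 6]
value = lst[0]  # -> value = 25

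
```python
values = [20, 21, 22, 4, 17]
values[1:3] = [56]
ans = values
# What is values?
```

Trace (tracking values):
values = [20, 21, 22, 4, 17]  # -> values = [20, 21, 22, 4, 17]
values[1:3] = [56]  # -> values = [20, 56, 4, 17]
ans = values  # -> ans = [20, 56, 4, 17]

Answer: [20, 56, 4, 17]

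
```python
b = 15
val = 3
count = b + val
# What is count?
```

Trace (tracking count):
b = 15  # -> b = 15
val = 3  # -> val = 3
count = b + val  # -> count = 18

Answer: 18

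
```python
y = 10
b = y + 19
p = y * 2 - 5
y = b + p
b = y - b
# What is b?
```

Answer: 15

Derivation:
Trace (tracking b):
y = 10  # -> y = 10
b = y + 19  # -> b = 29
p = y * 2 - 5  # -> p = 15
y = b + p  # -> y = 44
b = y - b  # -> b = 15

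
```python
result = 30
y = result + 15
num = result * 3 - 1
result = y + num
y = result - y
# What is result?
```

Answer: 134

Derivation:
Trace (tracking result):
result = 30  # -> result = 30
y = result + 15  # -> y = 45
num = result * 3 - 1  # -> num = 89
result = y + num  # -> result = 134
y = result - y  # -> y = 89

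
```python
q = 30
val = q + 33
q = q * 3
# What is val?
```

Answer: 63

Derivation:
Trace (tracking val):
q = 30  # -> q = 30
val = q + 33  # -> val = 63
q = q * 3  # -> q = 90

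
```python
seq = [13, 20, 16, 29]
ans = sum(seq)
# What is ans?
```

Answer: 78

Derivation:
Trace (tracking ans):
seq = [13, 20, 16, 29]  # -> seq = [13, 20, 16, 29]
ans = sum(seq)  # -> ans = 78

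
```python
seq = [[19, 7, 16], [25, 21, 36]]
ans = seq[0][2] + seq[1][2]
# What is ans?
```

Answer: 52

Derivation:
Trace (tracking ans):
seq = [[19, 7, 16], [25, 21, 36]]  # -> seq = [[19, 7, 16], [25, 21, 36]]
ans = seq[0][2] + seq[1][2]  # -> ans = 52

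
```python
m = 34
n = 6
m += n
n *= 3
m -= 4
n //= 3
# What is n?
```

Answer: 6

Derivation:
Trace (tracking n):
m = 34  # -> m = 34
n = 6  # -> n = 6
m += n  # -> m = 40
n *= 3  # -> n = 18
m -= 4  # -> m = 36
n //= 3  # -> n = 6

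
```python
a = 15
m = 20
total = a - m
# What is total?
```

Trace (tracking total):
a = 15  # -> a = 15
m = 20  # -> m = 20
total = a - m  # -> total = -5

Answer: -5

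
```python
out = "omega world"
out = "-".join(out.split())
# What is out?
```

Answer: 'omega-world'

Derivation:
Trace (tracking out):
out = 'omega world'  # -> out = 'omega world'
out = '-'.join(out.split())  # -> out = 'omega-world'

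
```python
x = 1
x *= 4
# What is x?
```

Answer: 4

Derivation:
Trace (tracking x):
x = 1  # -> x = 1
x *= 4  # -> x = 4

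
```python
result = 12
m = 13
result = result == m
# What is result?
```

Answer: False

Derivation:
Trace (tracking result):
result = 12  # -> result = 12
m = 13  # -> m = 13
result = result == m  # -> result = False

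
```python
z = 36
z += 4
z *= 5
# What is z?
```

Trace (tracking z):
z = 36  # -> z = 36
z += 4  # -> z = 40
z *= 5  # -> z = 200

Answer: 200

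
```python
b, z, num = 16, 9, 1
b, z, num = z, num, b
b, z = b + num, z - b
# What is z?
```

Trace (tracking z):
b, z, num = (16, 9, 1)  # -> b = 16, z = 9, num = 1
b, z, num = (z, num, b)  # -> b = 9, z = 1, num = 16
b, z = (b + num, z - b)  # -> b = 25, z = -8

Answer: -8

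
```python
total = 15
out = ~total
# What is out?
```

Answer: -16

Derivation:
Trace (tracking out):
total = 15  # -> total = 15
out = ~total  # -> out = -16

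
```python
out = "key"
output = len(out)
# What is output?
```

Trace (tracking output):
out = 'key'  # -> out = 'key'
output = len(out)  # -> output = 3

Answer: 3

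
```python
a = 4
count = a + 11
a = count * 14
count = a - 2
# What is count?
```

Answer: 208

Derivation:
Trace (tracking count):
a = 4  # -> a = 4
count = a + 11  # -> count = 15
a = count * 14  # -> a = 210
count = a - 2  # -> count = 208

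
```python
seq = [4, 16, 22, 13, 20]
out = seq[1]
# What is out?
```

Answer: 16

Derivation:
Trace (tracking out):
seq = [4, 16, 22, 13, 20]  # -> seq = [4, 16, 22, 13, 20]
out = seq[1]  # -> out = 16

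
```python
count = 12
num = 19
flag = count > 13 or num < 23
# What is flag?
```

Trace (tracking flag):
count = 12  # -> count = 12
num = 19  # -> num = 19
flag = count > 13 or num < 23  # -> flag = True

Answer: True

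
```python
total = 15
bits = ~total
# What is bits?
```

Trace (tracking bits):
total = 15  # -> total = 15
bits = ~total  # -> bits = -16

Answer: -16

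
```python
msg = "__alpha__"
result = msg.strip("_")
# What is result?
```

Trace (tracking result):
msg = '__alpha__'  # -> msg = '__alpha__'
result = msg.strip('_')  # -> result = 'alpha'

Answer: 'alpha'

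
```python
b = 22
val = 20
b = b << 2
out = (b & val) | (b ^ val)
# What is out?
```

Answer: 92

Derivation:
Trace (tracking out):
b = 22  # -> b = 22
val = 20  # -> val = 20
b = b << 2  # -> b = 88
out = b & val | b ^ val  # -> out = 92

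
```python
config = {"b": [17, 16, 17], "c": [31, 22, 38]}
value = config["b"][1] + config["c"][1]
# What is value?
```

Answer: 38

Derivation:
Trace (tracking value):
config = {'b': [17, 16, 17], 'c': [31, 22, 38]}  # -> config = {'b': [17, 16, 17], 'c': [31, 22, 38]}
value = config['b'][1] + config['c'][1]  # -> value = 38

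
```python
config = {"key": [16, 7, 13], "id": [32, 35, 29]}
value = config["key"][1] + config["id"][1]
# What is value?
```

Answer: 42

Derivation:
Trace (tracking value):
config = {'key': [16, 7, 13], 'id': [32, 35, 29]}  # -> config = {'key': [16, 7, 13], 'id': [32, 35, 29]}
value = config['key'][1] + config['id'][1]  # -> value = 42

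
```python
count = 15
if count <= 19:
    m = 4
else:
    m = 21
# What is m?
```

Trace (tracking m):
count = 15  # -> count = 15
if count <= 19:  # condition is True
    m = 4  # -> m = 4

Answer: 4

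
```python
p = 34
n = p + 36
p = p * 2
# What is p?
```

Trace (tracking p):
p = 34  # -> p = 34
n = p + 36  # -> n = 70
p = p * 2  # -> p = 68

Answer: 68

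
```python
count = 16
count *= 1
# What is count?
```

Trace (tracking count):
count = 16  # -> count = 16
count *= 1  # -> count = 16

Answer: 16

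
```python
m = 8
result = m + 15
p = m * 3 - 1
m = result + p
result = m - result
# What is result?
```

Answer: 23

Derivation:
Trace (tracking result):
m = 8  # -> m = 8
result = m + 15  # -> result = 23
p = m * 3 - 1  # -> p = 23
m = result + p  # -> m = 46
result = m - result  # -> result = 23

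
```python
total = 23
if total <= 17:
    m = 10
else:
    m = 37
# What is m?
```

Trace (tracking m):
total = 23  # -> total = 23
if total <= 17:  # condition is False
else:
    m = 37  # -> m = 37

Answer: 37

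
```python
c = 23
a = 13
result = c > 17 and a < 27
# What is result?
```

Trace (tracking result):
c = 23  # -> c = 23
a = 13  # -> a = 13
result = c > 17 and a < 27  # -> result = True

Answer: True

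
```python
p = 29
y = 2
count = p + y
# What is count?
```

Answer: 31

Derivation:
Trace (tracking count):
p = 29  # -> p = 29
y = 2  # -> y = 2
count = p + y  # -> count = 31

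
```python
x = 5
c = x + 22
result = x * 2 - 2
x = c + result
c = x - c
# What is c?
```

Answer: 8

Derivation:
Trace (tracking c):
x = 5  # -> x = 5
c = x + 22  # -> c = 27
result = x * 2 - 2  # -> result = 8
x = c + result  # -> x = 35
c = x - c  # -> c = 8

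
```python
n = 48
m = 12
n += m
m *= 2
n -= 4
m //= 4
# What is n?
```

Trace (tracking n):
n = 48  # -> n = 48
m = 12  # -> m = 12
n += m  # -> n = 60
m *= 2  # -> m = 24
n -= 4  # -> n = 56
m //= 4  # -> m = 6

Answer: 56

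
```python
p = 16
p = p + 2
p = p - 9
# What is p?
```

Answer: 9

Derivation:
Trace (tracking p):
p = 16  # -> p = 16
p = p + 2  # -> p = 18
p = p - 9  # -> p = 9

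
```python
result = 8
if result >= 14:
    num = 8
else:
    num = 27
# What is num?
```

Trace (tracking num):
result = 8  # -> result = 8
if result >= 14:  # condition is False
else:
    num = 27  # -> num = 27

Answer: 27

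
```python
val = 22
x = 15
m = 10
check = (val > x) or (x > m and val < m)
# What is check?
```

Answer: True

Derivation:
Trace (tracking check):
val = 22  # -> val = 22
x = 15  # -> x = 15
m = 10  # -> m = 10
check = val > x or (x > m and val < m)  # -> check = True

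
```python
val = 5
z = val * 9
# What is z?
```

Trace (tracking z):
val = 5  # -> val = 5
z = val * 9  # -> z = 45

Answer: 45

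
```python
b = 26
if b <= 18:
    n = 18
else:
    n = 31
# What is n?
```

Trace (tracking n):
b = 26  # -> b = 26
if b <= 18:  # condition is False
else:
    n = 31  # -> n = 31

Answer: 31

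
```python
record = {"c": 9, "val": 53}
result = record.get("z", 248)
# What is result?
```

Trace (tracking result):
record = {'c': 9, 'val': 53}  # -> record = {'c': 9, 'val': 53}
result = record.get('z', 248)  # -> result = 248

Answer: 248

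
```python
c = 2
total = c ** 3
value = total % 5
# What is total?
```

Trace (tracking total):
c = 2  # -> c = 2
total = c ** 3  # -> total = 8
value = total % 5  # -> value = 3

Answer: 8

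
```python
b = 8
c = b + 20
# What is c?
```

Answer: 28

Derivation:
Trace (tracking c):
b = 8  # -> b = 8
c = b + 20  # -> c = 28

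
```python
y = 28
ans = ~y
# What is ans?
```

Trace (tracking ans):
y = 28  # -> y = 28
ans = ~y  # -> ans = -29

Answer: -29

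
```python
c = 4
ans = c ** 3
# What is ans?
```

Answer: 64

Derivation:
Trace (tracking ans):
c = 4  # -> c = 4
ans = c ** 3  # -> ans = 64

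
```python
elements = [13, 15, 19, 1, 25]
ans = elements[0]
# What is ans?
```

Answer: 13

Derivation:
Trace (tracking ans):
elements = [13, 15, 19, 1, 25]  # -> elements = [13, 15, 19, 1, 25]
ans = elements[0]  # -> ans = 13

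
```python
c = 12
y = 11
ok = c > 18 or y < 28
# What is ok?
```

Trace (tracking ok):
c = 12  # -> c = 12
y = 11  # -> y = 11
ok = c > 18 or y < 28  # -> ok = True

Answer: True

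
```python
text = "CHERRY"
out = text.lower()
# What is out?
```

Answer: 'cherry'

Derivation:
Trace (tracking out):
text = 'CHERRY'  # -> text = 'CHERRY'
out = text.lower()  # -> out = 'cherry'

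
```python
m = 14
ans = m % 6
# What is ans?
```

Answer: 2

Derivation:
Trace (tracking ans):
m = 14  # -> m = 14
ans = m % 6  # -> ans = 2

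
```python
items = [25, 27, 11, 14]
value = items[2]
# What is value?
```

Answer: 11

Derivation:
Trace (tracking value):
items = [25, 27, 11, 14]  # -> items = [25, 27, 11, 14]
value = items[2]  # -> value = 11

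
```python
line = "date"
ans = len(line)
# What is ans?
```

Trace (tracking ans):
line = 'date'  # -> line = 'date'
ans = len(line)  # -> ans = 4

Answer: 4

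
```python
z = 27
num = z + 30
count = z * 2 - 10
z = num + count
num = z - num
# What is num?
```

Answer: 44

Derivation:
Trace (tracking num):
z = 27  # -> z = 27
num = z + 30  # -> num = 57
count = z * 2 - 10  # -> count = 44
z = num + count  # -> z = 101
num = z - num  # -> num = 44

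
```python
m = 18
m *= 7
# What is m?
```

Trace (tracking m):
m = 18  # -> m = 18
m *= 7  # -> m = 126

Answer: 126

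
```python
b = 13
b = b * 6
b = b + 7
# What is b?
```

Answer: 85

Derivation:
Trace (tracking b):
b = 13  # -> b = 13
b = b * 6  # -> b = 78
b = b + 7  # -> b = 85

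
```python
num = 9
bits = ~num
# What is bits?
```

Answer: -10

Derivation:
Trace (tracking bits):
num = 9  # -> num = 9
bits = ~num  # -> bits = -10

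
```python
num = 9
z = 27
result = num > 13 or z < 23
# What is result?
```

Answer: False

Derivation:
Trace (tracking result):
num = 9  # -> num = 9
z = 27  # -> z = 27
result = num > 13 or z < 23  # -> result = False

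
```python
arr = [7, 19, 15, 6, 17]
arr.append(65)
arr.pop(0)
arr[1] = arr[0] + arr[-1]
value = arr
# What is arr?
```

Answer: [19, 84, 6, 17, 65]

Derivation:
Trace (tracking arr):
arr = [7, 19, 15, 6, 17]  # -> arr = [7, 19, 15, 6, 17]
arr.append(65)  # -> arr = [7, 19, 15, 6, 17, 65]
arr.pop(0)  # -> arr = [19, 15, 6, 17, 65]
arr[1] = arr[0] + arr[-1]  # -> arr = [19, 84, 6, 17, 65]
value = arr  # -> value = [19, 84, 6, 17, 65]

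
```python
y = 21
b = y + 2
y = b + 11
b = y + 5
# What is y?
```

Answer: 34

Derivation:
Trace (tracking y):
y = 21  # -> y = 21
b = y + 2  # -> b = 23
y = b + 11  # -> y = 34
b = y + 5  # -> b = 39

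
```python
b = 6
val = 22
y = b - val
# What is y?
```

Answer: -16

Derivation:
Trace (tracking y):
b = 6  # -> b = 6
val = 22  # -> val = 22
y = b - val  # -> y = -16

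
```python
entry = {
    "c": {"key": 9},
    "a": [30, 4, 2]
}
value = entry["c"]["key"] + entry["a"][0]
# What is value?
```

Answer: 39

Derivation:
Trace (tracking value):
entry = {'c': {'key': 9}, 'a': [30, 4, 2]}  # -> entry = {'c': {'key': 9}, 'a': [30, 4, 2]}
value = entry['c']['key'] + entry['a'][0]  # -> value = 39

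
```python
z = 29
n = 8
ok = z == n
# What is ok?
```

Trace (tracking ok):
z = 29  # -> z = 29
n = 8  # -> n = 8
ok = z == n  # -> ok = False

Answer: False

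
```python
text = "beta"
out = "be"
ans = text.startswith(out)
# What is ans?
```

Answer: True

Derivation:
Trace (tracking ans):
text = 'beta'  # -> text = 'beta'
out = 'be'  # -> out = 'be'
ans = text.startswith(out)  # -> ans = True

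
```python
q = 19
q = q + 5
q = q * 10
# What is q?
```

Trace (tracking q):
q = 19  # -> q = 19
q = q + 5  # -> q = 24
q = q * 10  # -> q = 240

Answer: 240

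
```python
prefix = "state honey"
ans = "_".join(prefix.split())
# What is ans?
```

Trace (tracking ans):
prefix = 'state honey'  # -> prefix = 'state honey'
ans = '_'.join(prefix.split())  # -> ans = 'state_honey'

Answer: 'state_honey'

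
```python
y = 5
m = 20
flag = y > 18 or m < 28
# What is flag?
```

Answer: True

Derivation:
Trace (tracking flag):
y = 5  # -> y = 5
m = 20  # -> m = 20
flag = y > 18 or m < 28  # -> flag = True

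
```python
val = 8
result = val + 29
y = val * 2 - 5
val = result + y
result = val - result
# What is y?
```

Answer: 11

Derivation:
Trace (tracking y):
val = 8  # -> val = 8
result = val + 29  # -> result = 37
y = val * 2 - 5  # -> y = 11
val = result + y  # -> val = 48
result = val - result  # -> result = 11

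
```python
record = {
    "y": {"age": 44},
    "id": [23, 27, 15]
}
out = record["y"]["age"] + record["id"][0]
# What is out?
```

Trace (tracking out):
record = {'y': {'age': 44}, 'id': [23, 27, 15]}  # -> record = {'y': {'age': 44}, 'id': [23, 27, 15]}
out = record['y']['age'] + record['id'][0]  # -> out = 67

Answer: 67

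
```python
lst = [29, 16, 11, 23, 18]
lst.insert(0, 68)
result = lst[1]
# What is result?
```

Trace (tracking result):
lst = [29, 16, 11, 23, 18]  # -> lst = [29, 16, 11, 23, 18]
lst.insert(0, 68)  # -> lst = [68, 29, 16, 11, 23, 18]
result = lst[1]  # -> result = 29

Answer: 29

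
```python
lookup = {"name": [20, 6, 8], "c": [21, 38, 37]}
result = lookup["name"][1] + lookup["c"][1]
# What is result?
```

Trace (tracking result):
lookup = {'name': [20, 6, 8], 'c': [21, 38, 37]}  # -> lookup = {'name': [20, 6, 8], 'c': [21, 38, 37]}
result = lookup['name'][1] + lookup['c'][1]  # -> result = 44

Answer: 44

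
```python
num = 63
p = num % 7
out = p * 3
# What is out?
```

Trace (tracking out):
num = 63  # -> num = 63
p = num % 7  # -> p = 0
out = p * 3  # -> out = 0

Answer: 0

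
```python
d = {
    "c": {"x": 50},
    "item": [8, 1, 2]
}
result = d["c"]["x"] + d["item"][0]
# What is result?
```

Trace (tracking result):
d = {'c': {'x': 50}, 'item': [8, 1, 2]}  # -> d = {'c': {'x': 50}, 'item': [8, 1, 2]}
result = d['c']['x'] + d['item'][0]  # -> result = 58

Answer: 58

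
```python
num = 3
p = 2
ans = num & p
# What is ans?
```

Trace (tracking ans):
num = 3  # -> num = 3
p = 2  # -> p = 2
ans = num & p  # -> ans = 2

Answer: 2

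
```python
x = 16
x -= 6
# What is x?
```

Trace (tracking x):
x = 16  # -> x = 16
x -= 6  # -> x = 10

Answer: 10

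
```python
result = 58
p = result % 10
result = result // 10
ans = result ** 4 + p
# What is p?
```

Answer: 8

Derivation:
Trace (tracking p):
result = 58  # -> result = 58
p = result % 10  # -> p = 8
result = result // 10  # -> result = 5
ans = result ** 4 + p  # -> ans = 633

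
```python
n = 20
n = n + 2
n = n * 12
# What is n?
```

Answer: 264

Derivation:
Trace (tracking n):
n = 20  # -> n = 20
n = n + 2  # -> n = 22
n = n * 12  # -> n = 264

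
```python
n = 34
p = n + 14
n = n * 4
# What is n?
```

Trace (tracking n):
n = 34  # -> n = 34
p = n + 14  # -> p = 48
n = n * 4  # -> n = 136

Answer: 136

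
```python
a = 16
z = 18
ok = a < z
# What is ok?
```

Trace (tracking ok):
a = 16  # -> a = 16
z = 18  # -> z = 18
ok = a < z  # -> ok = True

Answer: True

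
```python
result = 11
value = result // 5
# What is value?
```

Trace (tracking value):
result = 11  # -> result = 11
value = result // 5  # -> value = 2

Answer: 2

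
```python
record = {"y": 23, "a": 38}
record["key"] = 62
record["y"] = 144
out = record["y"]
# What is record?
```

Trace (tracking record):
record = {'y': 23, 'a': 38}  # -> record = {'y': 23, 'a': 38}
record['key'] = 62  # -> record = {'y': 23, 'a': 38, 'key': 62}
record['y'] = 144  # -> record = {'y': 144, 'a': 38, 'key': 62}
out = record['y']  # -> out = 144

Answer: {'y': 144, 'a': 38, 'key': 62}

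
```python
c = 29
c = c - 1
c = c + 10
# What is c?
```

Answer: 38

Derivation:
Trace (tracking c):
c = 29  # -> c = 29
c = c - 1  # -> c = 28
c = c + 10  # -> c = 38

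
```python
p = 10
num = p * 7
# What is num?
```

Trace (tracking num):
p = 10  # -> p = 10
num = p * 7  # -> num = 70

Answer: 70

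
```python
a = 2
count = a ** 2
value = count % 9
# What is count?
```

Trace (tracking count):
a = 2  # -> a = 2
count = a ** 2  # -> count = 4
value = count % 9  # -> value = 4

Answer: 4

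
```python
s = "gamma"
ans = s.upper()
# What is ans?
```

Trace (tracking ans):
s = 'gamma'  # -> s = 'gamma'
ans = s.upper()  # -> ans = 'GAMMA'

Answer: 'GAMMA'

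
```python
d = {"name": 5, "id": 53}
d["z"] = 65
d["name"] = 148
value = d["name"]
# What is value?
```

Trace (tracking value):
d = {'name': 5, 'id': 53}  # -> d = {'name': 5, 'id': 53}
d['z'] = 65  # -> d = {'name': 5, 'id': 53, 'z': 65}
d['name'] = 148  # -> d = {'name': 148, 'id': 53, 'z': 65}
value = d['name']  # -> value = 148

Answer: 148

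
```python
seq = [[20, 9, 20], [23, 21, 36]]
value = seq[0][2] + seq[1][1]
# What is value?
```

Answer: 41

Derivation:
Trace (tracking value):
seq = [[20, 9, 20], [23, 21, 36]]  # -> seq = [[20, 9, 20], [23, 21, 36]]
value = seq[0][2] + seq[1][1]  # -> value = 41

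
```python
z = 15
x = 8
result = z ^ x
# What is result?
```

Trace (tracking result):
z = 15  # -> z = 15
x = 8  # -> x = 8
result = z ^ x  # -> result = 7

Answer: 7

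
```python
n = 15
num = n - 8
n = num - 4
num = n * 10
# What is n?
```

Trace (tracking n):
n = 15  # -> n = 15
num = n - 8  # -> num = 7
n = num - 4  # -> n = 3
num = n * 10  # -> num = 30

Answer: 3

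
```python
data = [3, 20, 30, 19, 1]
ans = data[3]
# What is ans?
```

Trace (tracking ans):
data = [3, 20, 30, 19, 1]  # -> data = [3, 20, 30, 19, 1]
ans = data[3]  # -> ans = 19

Answer: 19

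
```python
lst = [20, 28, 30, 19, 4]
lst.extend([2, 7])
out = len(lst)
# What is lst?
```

Trace (tracking lst):
lst = [20, 28, 30, 19, 4]  # -> lst = [20, 28, 30, 19, 4]
lst.extend([2, 7])  # -> lst = [20, 28, 30, 19, 4, 2, 7]
out = len(lst)  # -> out = 7

Answer: [20, 28, 30, 19, 4, 2, 7]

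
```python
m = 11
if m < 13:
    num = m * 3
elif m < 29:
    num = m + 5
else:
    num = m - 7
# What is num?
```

Trace (tracking num):
m = 11  # -> m = 11
if m < 13:  # condition is True
    num = m * 3  # -> num = 33

Answer: 33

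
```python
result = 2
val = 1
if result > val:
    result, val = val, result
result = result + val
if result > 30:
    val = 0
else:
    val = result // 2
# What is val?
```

Answer: 1

Derivation:
Trace (tracking val):
result = 2  # -> result = 2
val = 1  # -> val = 1
if result > val:  # condition is True
    result, val = (val, result)  # -> result = 1, val = 2
result = result + val  # -> result = 3
if result > 30:  # condition is False
else:
    val = result // 2  # -> val = 1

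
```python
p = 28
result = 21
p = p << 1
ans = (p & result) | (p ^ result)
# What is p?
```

Answer: 56

Derivation:
Trace (tracking p):
p = 28  # -> p = 28
result = 21  # -> result = 21
p = p << 1  # -> p = 56
ans = p & result | p ^ result  # -> ans = 61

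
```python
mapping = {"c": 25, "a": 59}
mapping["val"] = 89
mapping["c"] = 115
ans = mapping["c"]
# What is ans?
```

Trace (tracking ans):
mapping = {'c': 25, 'a': 59}  # -> mapping = {'c': 25, 'a': 59}
mapping['val'] = 89  # -> mapping = {'c': 25, 'a': 59, 'val': 89}
mapping['c'] = 115  # -> mapping = {'c': 115, 'a': 59, 'val': 89}
ans = mapping['c']  # -> ans = 115

Answer: 115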